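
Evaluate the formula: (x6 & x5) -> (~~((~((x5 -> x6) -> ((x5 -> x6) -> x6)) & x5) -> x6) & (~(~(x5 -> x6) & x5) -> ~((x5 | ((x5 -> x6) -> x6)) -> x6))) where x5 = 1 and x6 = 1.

0

x6 & x5 = 1 & 1 = 1
x5 -> x6 = 1 -> 1 = 1
x5 -> x6 = 1 -> 1 = 1
(x5 -> x6) -> x6 = 1 -> 1 = 1
(x5 -> x6) -> ((x5 -> x6) -> x6) = 1 -> 1 = 1
~((x5 -> x6) -> ((x5 -> x6) -> x6)) = ~1 = 0
~((x5 -> x6) -> ((x5 -> x6) -> x6)) & x5 = 0 & 1 = 0
(~((x5 -> x6) -> ((x5 -> x6) -> x6)) & x5) -> x6 = 0 -> 1 = 1
~((~((x5 -> x6) -> ((x5 -> x6) -> x6)) & x5) -> x6) = ~1 = 0
~~((~((x5 -> x6) -> ((x5 -> x6) -> x6)) & x5) -> x6) = ~0 = 1
x5 -> x6 = 1 -> 1 = 1
~(x5 -> x6) = ~1 = 0
~(x5 -> x6) & x5 = 0 & 1 = 0
~(~(x5 -> x6) & x5) = ~0 = 1
x5 -> x6 = 1 -> 1 = 1
(x5 -> x6) -> x6 = 1 -> 1 = 1
x5 | ((x5 -> x6) -> x6) = 1 | 1 = 1
(x5 | ((x5 -> x6) -> x6)) -> x6 = 1 -> 1 = 1
~((x5 | ((x5 -> x6) -> x6)) -> x6) = ~1 = 0
~(~(x5 -> x6) & x5) -> ~((x5 | ((x5 -> x6) -> x6)) -> x6) = 1 -> 0 = 0
~~((~((x5 -> x6) -> ((x5 -> x6) -> x6)) & x5) -> x6) & (~(~(x5 -> x6) & x5) -> ~((x5 | ((x5 -> x6) -> x6)) -> x6)) = 1 & 0 = 0
(x6 & x5) -> (~~((~((x5 -> x6) -> ((x5 -> x6) -> x6)) & x5) -> x6) & (~(~(x5 -> x6) & x5) -> ~((x5 | ((x5 -> x6) -> x6)) -> x6))) = 1 -> 0 = 0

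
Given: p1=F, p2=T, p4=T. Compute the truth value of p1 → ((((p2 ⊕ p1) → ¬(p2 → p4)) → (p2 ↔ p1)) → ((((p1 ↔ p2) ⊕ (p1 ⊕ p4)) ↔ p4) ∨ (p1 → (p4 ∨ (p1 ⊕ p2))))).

p2 ⊕ p1 = T ⊕ F = T
p2 → p4 = T → T = T
¬(p2 → p4) = ¬T = F
(p2 ⊕ p1) → ¬(p2 → p4) = T → F = F
p2 ↔ p1 = T ↔ F = F
((p2 ⊕ p1) → ¬(p2 → p4)) → (p2 ↔ p1) = F → F = T
p1 ↔ p2 = F ↔ T = F
p1 ⊕ p4 = F ⊕ T = T
(p1 ↔ p2) ⊕ (p1 ⊕ p4) = F ⊕ T = T
((p1 ↔ p2) ⊕ (p1 ⊕ p4)) ↔ p4 = T ↔ T = T
p1 ⊕ p2 = F ⊕ T = T
p4 ∨ (p1 ⊕ p2) = T ∨ T = T
p1 → (p4 ∨ (p1 ⊕ p2)) = F → T = T
(((p1 ↔ p2) ⊕ (p1 ⊕ p4)) ↔ p4) ∨ (p1 → (p4 ∨ (p1 ⊕ p2))) = T ∨ T = T
(((p2 ⊕ p1) → ¬(p2 → p4)) → (p2 ↔ p1)) → ((((p1 ↔ p2) ⊕ (p1 ⊕ p4)) ↔ p4) ∨ (p1 → (p4 ∨ (p1 ⊕ p2)))) = T → T = T
p1 → ((((p2 ⊕ p1) → ¬(p2 → p4)) → (p2 ↔ p1)) → ((((p1 ↔ p2) ⊕ (p1 ⊕ p4)) ↔ p4) ∨ (p1 → (p4 ∨ (p1 ⊕ p2))))) = F → T = T

T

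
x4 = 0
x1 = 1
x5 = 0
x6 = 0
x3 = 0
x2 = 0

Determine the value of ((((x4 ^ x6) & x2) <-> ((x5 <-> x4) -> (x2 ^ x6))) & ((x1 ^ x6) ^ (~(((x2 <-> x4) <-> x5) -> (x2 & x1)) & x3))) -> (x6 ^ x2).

x4 ^ x6 = 0 ^ 0 = 0
(x4 ^ x6) & x2 = 0 & 0 = 0
x5 <-> x4 = 0 <-> 0 = 1
x2 ^ x6 = 0 ^ 0 = 0
(x5 <-> x4) -> (x2 ^ x6) = 1 -> 0 = 0
((x4 ^ x6) & x2) <-> ((x5 <-> x4) -> (x2 ^ x6)) = 0 <-> 0 = 1
x1 ^ x6 = 1 ^ 0 = 1
x2 <-> x4 = 0 <-> 0 = 1
(x2 <-> x4) <-> x5 = 1 <-> 0 = 0
x2 & x1 = 0 & 1 = 0
((x2 <-> x4) <-> x5) -> (x2 & x1) = 0 -> 0 = 1
~(((x2 <-> x4) <-> x5) -> (x2 & x1)) = ~1 = 0
~(((x2 <-> x4) <-> x5) -> (x2 & x1)) & x3 = 0 & 0 = 0
(x1 ^ x6) ^ (~(((x2 <-> x4) <-> x5) -> (x2 & x1)) & x3) = 1 ^ 0 = 1
(((x4 ^ x6) & x2) <-> ((x5 <-> x4) -> (x2 ^ x6))) & ((x1 ^ x6) ^ (~(((x2 <-> x4) <-> x5) -> (x2 & x1)) & x3)) = 1 & 1 = 1
x6 ^ x2 = 0 ^ 0 = 0
((((x4 ^ x6) & x2) <-> ((x5 <-> x4) -> (x2 ^ x6))) & ((x1 ^ x6) ^ (~(((x2 <-> x4) <-> x5) -> (x2 & x1)) & x3))) -> (x6 ^ x2) = 1 -> 0 = 0

0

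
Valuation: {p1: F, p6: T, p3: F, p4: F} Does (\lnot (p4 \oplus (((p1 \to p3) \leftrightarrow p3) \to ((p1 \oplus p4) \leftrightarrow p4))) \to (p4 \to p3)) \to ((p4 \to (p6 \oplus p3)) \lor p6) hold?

T

p1 \to p3 = F \to F = T
(p1 \to p3) \leftrightarrow p3 = T \leftrightarrow F = F
p1 \oplus p4 = F \oplus F = F
(p1 \oplus p4) \leftrightarrow p4 = F \leftrightarrow F = T
((p1 \to p3) \leftrightarrow p3) \to ((p1 \oplus p4) \leftrightarrow p4) = F \to T = T
p4 \oplus (((p1 \to p3) \leftrightarrow p3) \to ((p1 \oplus p4) \leftrightarrow p4)) = F \oplus T = T
\lnot (p4 \oplus (((p1 \to p3) \leftrightarrow p3) \to ((p1 \oplus p4) \leftrightarrow p4))) = \lnot T = F
p4 \to p3 = F \to F = T
\lnot (p4 \oplus (((p1 \to p3) \leftrightarrow p3) \to ((p1 \oplus p4) \leftrightarrow p4))) \to (p4 \to p3) = F \to T = T
p6 \oplus p3 = T \oplus F = T
p4 \to (p6 \oplus p3) = F \to T = T
(p4 \to (p6 \oplus p3)) \lor p6 = T \lor T = T
(\lnot (p4 \oplus (((p1 \to p3) \leftrightarrow p3) \to ((p1 \oplus p4) \leftrightarrow p4))) \to (p4 \to p3)) \to ((p4 \to (p6 \oplus p3)) \lor p6) = T \to T = T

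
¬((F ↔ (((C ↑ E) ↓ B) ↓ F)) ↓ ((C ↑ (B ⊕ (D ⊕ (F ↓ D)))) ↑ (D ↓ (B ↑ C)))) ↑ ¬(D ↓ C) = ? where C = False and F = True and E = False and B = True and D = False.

Substituting C=False, F=True, E=False, B=True, D=False:
C ↑ E = False ↑ False = True
(C ↑ E) ↓ B = True ↓ True = False
((C ↑ E) ↓ B) ↓ F = False ↓ True = False
F ↔ (((C ↑ E) ↓ B) ↓ F) = True ↔ False = False
F ↓ D = True ↓ False = False
D ⊕ (F ↓ D) = False ⊕ False = False
B ⊕ (D ⊕ (F ↓ D)) = True ⊕ False = True
C ↑ (B ⊕ (D ⊕ (F ↓ D))) = False ↑ True = True
B ↑ C = True ↑ False = True
D ↓ (B ↑ C) = False ↓ True = False
(C ↑ (B ⊕ (D ⊕ (F ↓ D)))) ↑ (D ↓ (B ↑ C)) = True ↑ False = True
(F ↔ (((C ↑ E) ↓ B) ↓ F)) ↓ ((C ↑ (B ⊕ (D ⊕ (F ↓ D)))) ↑ (D ↓ (B ↑ C))) = False ↓ True = False
¬((F ↔ (((C ↑ E) ↓ B) ↓ F)) ↓ ((C ↑ (B ⊕ (D ⊕ (F ↓ D)))) ↑ (D ↓ (B ↑ C)))) = ¬False = True
D ↓ C = False ↓ False = True
¬(D ↓ C) = ¬True = False
¬((F ↔ (((C ↑ E) ↓ B) ↓ F)) ↓ ((C ↑ (B ⊕ (D ⊕ (F ↓ D)))) ↑ (D ↓ (B ↑ C)))) ↑ ¬(D ↓ C) = True ↑ False = True

True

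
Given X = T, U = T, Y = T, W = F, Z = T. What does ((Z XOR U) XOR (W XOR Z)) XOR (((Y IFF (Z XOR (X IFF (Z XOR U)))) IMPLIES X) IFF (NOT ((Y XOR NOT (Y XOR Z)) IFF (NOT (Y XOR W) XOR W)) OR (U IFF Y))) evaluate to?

Substituting X=T, U=T, Y=T, W=F, Z=T:
Z XOR U = T XOR T = F
W XOR Z = F XOR T = T
(Z XOR U) XOR (W XOR Z) = F XOR T = T
Z XOR U = T XOR T = F
X IFF (Z XOR U) = T IFF F = F
Z XOR (X IFF (Z XOR U)) = T XOR F = T
Y IFF (Z XOR (X IFF (Z XOR U))) = T IFF T = T
(Y IFF (Z XOR (X IFF (Z XOR U)))) IMPLIES X = T IMPLIES T = T
Y XOR Z = T XOR T = F
NOT (Y XOR Z) = NOT F = T
Y XOR NOT (Y XOR Z) = T XOR T = F
Y XOR W = T XOR F = T
NOT (Y XOR W) = NOT T = F
NOT (Y XOR W) XOR W = F XOR F = F
(Y XOR NOT (Y XOR Z)) IFF (NOT (Y XOR W) XOR W) = F IFF F = T
NOT ((Y XOR NOT (Y XOR Z)) IFF (NOT (Y XOR W) XOR W)) = NOT T = F
U IFF Y = T IFF T = T
NOT ((Y XOR NOT (Y XOR Z)) IFF (NOT (Y XOR W) XOR W)) OR (U IFF Y) = F OR T = T
((Y IFF (Z XOR (X IFF (Z XOR U)))) IMPLIES X) IFF (NOT ((Y XOR NOT (Y XOR Z)) IFF (NOT (Y XOR W) XOR W)) OR (U IFF Y)) = T IFF T = T
((Z XOR U) XOR (W XOR Z)) XOR (((Y IFF (Z XOR (X IFF (Z XOR U)))) IMPLIES X) IFF (NOT ((Y XOR NOT (Y XOR Z)) IFF (NOT (Y XOR W) XOR W)) OR (U IFF Y))) = T XOR T = F

F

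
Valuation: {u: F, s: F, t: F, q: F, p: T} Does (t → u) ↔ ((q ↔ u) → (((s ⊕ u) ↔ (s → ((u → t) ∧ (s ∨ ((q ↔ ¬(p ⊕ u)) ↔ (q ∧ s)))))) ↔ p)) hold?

F

Substituting u=F, s=F, t=F, q=F, p=T:
t → u = F → F = T
q ↔ u = F ↔ F = T
s ⊕ u = F ⊕ F = F
u → t = F → F = T
p ⊕ u = T ⊕ F = T
¬(p ⊕ u) = ¬T = F
q ↔ ¬(p ⊕ u) = F ↔ F = T
q ∧ s = F ∧ F = F
(q ↔ ¬(p ⊕ u)) ↔ (q ∧ s) = T ↔ F = F
s ∨ ((q ↔ ¬(p ⊕ u)) ↔ (q ∧ s)) = F ∨ F = F
(u → t) ∧ (s ∨ ((q ↔ ¬(p ⊕ u)) ↔ (q ∧ s))) = T ∧ F = F
s → ((u → t) ∧ (s ∨ ((q ↔ ¬(p ⊕ u)) ↔ (q ∧ s)))) = F → F = T
(s ⊕ u) ↔ (s → ((u → t) ∧ (s ∨ ((q ↔ ¬(p ⊕ u)) ↔ (q ∧ s))))) = F ↔ T = F
((s ⊕ u) ↔ (s → ((u → t) ∧ (s ∨ ((q ↔ ¬(p ⊕ u)) ↔ (q ∧ s)))))) ↔ p = F ↔ T = F
(q ↔ u) → (((s ⊕ u) ↔ (s → ((u → t) ∧ (s ∨ ((q ↔ ¬(p ⊕ u)) ↔ (q ∧ s)))))) ↔ p) = T → F = F
(t → u) ↔ ((q ↔ u) → (((s ⊕ u) ↔ (s → ((u → t) ∧ (s ∨ ((q ↔ ¬(p ⊕ u)) ↔ (q ∧ s)))))) ↔ p)) = T ↔ F = F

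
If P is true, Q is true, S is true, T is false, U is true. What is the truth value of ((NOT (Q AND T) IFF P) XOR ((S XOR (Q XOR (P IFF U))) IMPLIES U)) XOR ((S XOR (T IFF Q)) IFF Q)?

Q AND T = true AND false = false
NOT (Q AND T) = NOT false = true
NOT (Q AND T) IFF P = true IFF true = true
P IFF U = true IFF true = true
Q XOR (P IFF U) = true XOR true = false
S XOR (Q XOR (P IFF U)) = true XOR false = true
(S XOR (Q XOR (P IFF U))) IMPLIES U = true IMPLIES true = true
(NOT (Q AND T) IFF P) XOR ((S XOR (Q XOR (P IFF U))) IMPLIES U) = true XOR true = false
T IFF Q = false IFF true = false
S XOR (T IFF Q) = true XOR false = true
(S XOR (T IFF Q)) IFF Q = true IFF true = true
((NOT (Q AND T) IFF P) XOR ((S XOR (Q XOR (P IFF U))) IMPLIES U)) XOR ((S XOR (T IFF Q)) IFF Q) = false XOR true = true

true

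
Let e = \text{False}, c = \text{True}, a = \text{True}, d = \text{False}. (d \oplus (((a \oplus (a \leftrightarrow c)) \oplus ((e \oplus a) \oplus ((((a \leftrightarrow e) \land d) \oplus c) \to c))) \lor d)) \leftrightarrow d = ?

\text{True}

a \leftrightarrow c = \text{True} \leftrightarrow \text{True} = \text{True}
a \oplus (a \leftrightarrow c) = \text{True} \oplus \text{True} = \text{False}
e \oplus a = \text{False} \oplus \text{True} = \text{True}
a \leftrightarrow e = \text{True} \leftrightarrow \text{False} = \text{False}
(a \leftrightarrow e) \land d = \text{False} \land \text{False} = \text{False}
((a \leftrightarrow e) \land d) \oplus c = \text{False} \oplus \text{True} = \text{True}
(((a \leftrightarrow e) \land d) \oplus c) \to c = \text{True} \to \text{True} = \text{True}
(e \oplus a) \oplus ((((a \leftrightarrow e) \land d) \oplus c) \to c) = \text{True} \oplus \text{True} = \text{False}
(a \oplus (a \leftrightarrow c)) \oplus ((e \oplus a) \oplus ((((a \leftrightarrow e) \land d) \oplus c) \to c)) = \text{False} \oplus \text{False} = \text{False}
((a \oplus (a \leftrightarrow c)) \oplus ((e \oplus a) \oplus ((((a \leftrightarrow e) \land d) \oplus c) \to c))) \lor d = \text{False} \lor \text{False} = \text{False}
d \oplus (((a \oplus (a \leftrightarrow c)) \oplus ((e \oplus a) \oplus ((((a \leftrightarrow e) \land d) \oplus c) \to c))) \lor d) = \text{False} \oplus \text{False} = \text{False}
(d \oplus (((a \oplus (a \leftrightarrow c)) \oplus ((e \oplus a) \oplus ((((a \leftrightarrow e) \land d) \oplus c) \to c))) \lor d)) \leftrightarrow d = \text{False} \leftrightarrow \text{False} = \text{True}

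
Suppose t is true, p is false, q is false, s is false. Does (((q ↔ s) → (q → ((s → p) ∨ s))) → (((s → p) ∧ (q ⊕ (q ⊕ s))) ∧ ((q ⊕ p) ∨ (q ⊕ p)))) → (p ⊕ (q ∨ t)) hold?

T

Substituting t=T, p=F, q=F, s=F:
q ↔ s = F ↔ F = T
s → p = F → F = T
(s → p) ∨ s = T ∨ F = T
q → ((s → p) ∨ s) = F → T = T
(q ↔ s) → (q → ((s → p) ∨ s)) = T → T = T
s → p = F → F = T
q ⊕ s = F ⊕ F = F
q ⊕ (q ⊕ s) = F ⊕ F = F
(s → p) ∧ (q ⊕ (q ⊕ s)) = T ∧ F = F
q ⊕ p = F ⊕ F = F
q ⊕ p = F ⊕ F = F
(q ⊕ p) ∨ (q ⊕ p) = F ∨ F = F
((s → p) ∧ (q ⊕ (q ⊕ s))) ∧ ((q ⊕ p) ∨ (q ⊕ p)) = F ∧ F = F
((q ↔ s) → (q → ((s → p) ∨ s))) → (((s → p) ∧ (q ⊕ (q ⊕ s))) ∧ ((q ⊕ p) ∨ (q ⊕ p))) = T → F = F
q ∨ t = F ∨ T = T
p ⊕ (q ∨ t) = F ⊕ T = T
(((q ↔ s) → (q → ((s → p) ∨ s))) → (((s → p) ∧ (q ⊕ (q ⊕ s))) ∧ ((q ⊕ p) ∨ (q ⊕ p)))) → (p ⊕ (q ∨ t)) = F → T = T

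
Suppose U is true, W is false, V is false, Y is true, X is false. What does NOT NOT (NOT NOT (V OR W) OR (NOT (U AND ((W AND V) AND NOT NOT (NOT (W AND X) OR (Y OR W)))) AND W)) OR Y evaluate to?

T

V OR W = F OR F = F
NOT (V OR W) = NOT F = T
NOT NOT (V OR W) = NOT T = F
W AND V = F AND F = F
W AND X = F AND F = F
NOT (W AND X) = NOT F = T
Y OR W = T OR F = T
NOT (W AND X) OR (Y OR W) = T OR T = T
NOT (NOT (W AND X) OR (Y OR W)) = NOT T = F
NOT NOT (NOT (W AND X) OR (Y OR W)) = NOT F = T
(W AND V) AND NOT NOT (NOT (W AND X) OR (Y OR W)) = F AND T = F
U AND ((W AND V) AND NOT NOT (NOT (W AND X) OR (Y OR W))) = T AND F = F
NOT (U AND ((W AND V) AND NOT NOT (NOT (W AND X) OR (Y OR W)))) = NOT F = T
NOT (U AND ((W AND V) AND NOT NOT (NOT (W AND X) OR (Y OR W)))) AND W = T AND F = F
NOT NOT (V OR W) OR (NOT (U AND ((W AND V) AND NOT NOT (NOT (W AND X) OR (Y OR W)))) AND W) = F OR F = F
NOT (NOT NOT (V OR W) OR (NOT (U AND ((W AND V) AND NOT NOT (NOT (W AND X) OR (Y OR W)))) AND W)) = NOT F = T
NOT NOT (NOT NOT (V OR W) OR (NOT (U AND ((W AND V) AND NOT NOT (NOT (W AND X) OR (Y OR W)))) AND W)) = NOT T = F
NOT NOT (NOT NOT (V OR W) OR (NOT (U AND ((W AND V) AND NOT NOT (NOT (W AND X) OR (Y OR W)))) AND W)) OR Y = F OR T = T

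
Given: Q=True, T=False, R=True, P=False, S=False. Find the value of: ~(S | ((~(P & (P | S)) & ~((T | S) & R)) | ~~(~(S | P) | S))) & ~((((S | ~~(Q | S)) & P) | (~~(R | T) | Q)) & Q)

False

Substituting Q=True, T=False, R=True, P=False, S=False:
P | S = False | False = False
P & (P | S) = False & False = False
~(P & (P | S)) = ~False = True
T | S = False | False = False
(T | S) & R = False & True = False
~((T | S) & R) = ~False = True
~(P & (P | S)) & ~((T | S) & R) = True & True = True
S | P = False | False = False
~(S | P) = ~False = True
~(S | P) | S = True | False = True
~(~(S | P) | S) = ~True = False
~~(~(S | P) | S) = ~False = True
(~(P & (P | S)) & ~((T | S) & R)) | ~~(~(S | P) | S) = True | True = True
S | ((~(P & (P | S)) & ~((T | S) & R)) | ~~(~(S | P) | S)) = False | True = True
~(S | ((~(P & (P | S)) & ~((T | S) & R)) | ~~(~(S | P) | S))) = ~True = False
Q | S = True | False = True
~(Q | S) = ~True = False
~~(Q | S) = ~False = True
S | ~~(Q | S) = False | True = True
(S | ~~(Q | S)) & P = True & False = False
R | T = True | False = True
~(R | T) = ~True = False
~~(R | T) = ~False = True
~~(R | T) | Q = True | True = True
((S | ~~(Q | S)) & P) | (~~(R | T) | Q) = False | True = True
(((S | ~~(Q | S)) & P) | (~~(R | T) | Q)) & Q = True & True = True
~((((S | ~~(Q | S)) & P) | (~~(R | T) | Q)) & Q) = ~True = False
~(S | ((~(P & (P | S)) & ~((T | S) & R)) | ~~(~(S | P) | S))) & ~((((S | ~~(Q | S)) & P) | (~~(R | T) | Q)) & Q) = False & False = False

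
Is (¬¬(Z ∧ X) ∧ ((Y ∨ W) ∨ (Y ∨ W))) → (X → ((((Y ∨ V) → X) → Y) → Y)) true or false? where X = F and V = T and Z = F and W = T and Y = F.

Substituting X=F, V=T, Z=F, W=T, Y=F:
Z ∧ X = F ∧ F = F
¬(Z ∧ X) = ¬F = T
¬¬(Z ∧ X) = ¬T = F
Y ∨ W = F ∨ T = T
Y ∨ W = F ∨ T = T
(Y ∨ W) ∨ (Y ∨ W) = T ∨ T = T
¬¬(Z ∧ X) ∧ ((Y ∨ W) ∨ (Y ∨ W)) = F ∧ T = F
Y ∨ V = F ∨ T = T
(Y ∨ V) → X = T → F = F
((Y ∨ V) → X) → Y = F → F = T
(((Y ∨ V) → X) → Y) → Y = T → F = F
X → ((((Y ∨ V) → X) → Y) → Y) = F → F = T
(¬¬(Z ∧ X) ∧ ((Y ∨ W) ∨ (Y ∨ W))) → (X → ((((Y ∨ V) → X) → Y) → Y)) = F → T = T

T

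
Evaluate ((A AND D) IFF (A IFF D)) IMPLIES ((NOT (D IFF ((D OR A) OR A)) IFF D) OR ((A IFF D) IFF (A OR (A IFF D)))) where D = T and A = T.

A AND D = T AND T = T
A IFF D = T IFF T = T
(A AND D) IFF (A IFF D) = T IFF T = T
D OR A = T OR T = T
(D OR A) OR A = T OR T = T
D IFF ((D OR A) OR A) = T IFF T = T
NOT (D IFF ((D OR A) OR A)) = NOT T = F
NOT (D IFF ((D OR A) OR A)) IFF D = F IFF T = F
A IFF D = T IFF T = T
A IFF D = T IFF T = T
A OR (A IFF D) = T OR T = T
(A IFF D) IFF (A OR (A IFF D)) = T IFF T = T
(NOT (D IFF ((D OR A) OR A)) IFF D) OR ((A IFF D) IFF (A OR (A IFF D))) = F OR T = T
((A AND D) IFF (A IFF D)) IMPLIES ((NOT (D IFF ((D OR A) OR A)) IFF D) OR ((A IFF D) IFF (A OR (A IFF D)))) = T IMPLIES T = T

T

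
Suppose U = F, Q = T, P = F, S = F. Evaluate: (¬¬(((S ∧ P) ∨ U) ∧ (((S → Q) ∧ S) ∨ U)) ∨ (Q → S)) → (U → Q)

S ∧ P = F ∧ F = F
(S ∧ P) ∨ U = F ∨ F = F
S → Q = F → T = T
(S → Q) ∧ S = T ∧ F = F
((S → Q) ∧ S) ∨ U = F ∨ F = F
((S ∧ P) ∨ U) ∧ (((S → Q) ∧ S) ∨ U) = F ∧ F = F
¬(((S ∧ P) ∨ U) ∧ (((S → Q) ∧ S) ∨ U)) = ¬F = T
¬¬(((S ∧ P) ∨ U) ∧ (((S → Q) ∧ S) ∨ U)) = ¬T = F
Q → S = T → F = F
¬¬(((S ∧ P) ∨ U) ∧ (((S → Q) ∧ S) ∨ U)) ∨ (Q → S) = F ∨ F = F
U → Q = F → T = T
(¬¬(((S ∧ P) ∨ U) ∧ (((S → Q) ∧ S) ∨ U)) ∨ (Q → S)) → (U → Q) = F → T = T

T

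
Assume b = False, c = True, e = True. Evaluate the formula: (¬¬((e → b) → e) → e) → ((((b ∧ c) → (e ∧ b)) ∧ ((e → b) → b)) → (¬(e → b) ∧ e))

True

e → b = True → False = False
(e → b) → e = False → True = True
¬((e → b) → e) = ¬True = False
¬¬((e → b) → e) = ¬False = True
¬¬((e → b) → e) → e = True → True = True
b ∧ c = False ∧ True = False
e ∧ b = True ∧ False = False
(b ∧ c) → (e ∧ b) = False → False = True
e → b = True → False = False
(e → b) → b = False → False = True
((b ∧ c) → (e ∧ b)) ∧ ((e → b) → b) = True ∧ True = True
e → b = True → False = False
¬(e → b) = ¬False = True
¬(e → b) ∧ e = True ∧ True = True
(((b ∧ c) → (e ∧ b)) ∧ ((e → b) → b)) → (¬(e → b) ∧ e) = True → True = True
(¬¬((e → b) → e) → e) → ((((b ∧ c) → (e ∧ b)) ∧ ((e → b) → b)) → (¬(e → b) ∧ e)) = True → True = True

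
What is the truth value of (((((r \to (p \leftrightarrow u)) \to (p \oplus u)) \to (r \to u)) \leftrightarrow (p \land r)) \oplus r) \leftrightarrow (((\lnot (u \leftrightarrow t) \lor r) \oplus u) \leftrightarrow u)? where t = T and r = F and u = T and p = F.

p \leftrightarrow u = F \leftrightarrow T = F
r \to (p \leftrightarrow u) = F \to F = T
p \oplus u = F \oplus T = T
(r \to (p \leftrightarrow u)) \to (p \oplus u) = T \to T = T
r \to u = F \to T = T
((r \to (p \leftrightarrow u)) \to (p \oplus u)) \to (r \to u) = T \to T = T
p \land r = F \land F = F
(((r \to (p \leftrightarrow u)) \to (p \oplus u)) \to (r \to u)) \leftrightarrow (p \land r) = T \leftrightarrow F = F
((((r \to (p \leftrightarrow u)) \to (p \oplus u)) \to (r \to u)) \leftrightarrow (p \land r)) \oplus r = F \oplus F = F
u \leftrightarrow t = T \leftrightarrow T = T
\lnot (u \leftrightarrow t) = \lnot T = F
\lnot (u \leftrightarrow t) \lor r = F \lor F = F
(\lnot (u \leftrightarrow t) \lor r) \oplus u = F \oplus T = T
((\lnot (u \leftrightarrow t) \lor r) \oplus u) \leftrightarrow u = T \leftrightarrow T = T
(((((r \to (p \leftrightarrow u)) \to (p \oplus u)) \to (r \to u)) \leftrightarrow (p \land r)) \oplus r) \leftrightarrow (((\lnot (u \leftrightarrow t) \lor r) \oplus u) \leftrightarrow u) = F \leftrightarrow T = F

F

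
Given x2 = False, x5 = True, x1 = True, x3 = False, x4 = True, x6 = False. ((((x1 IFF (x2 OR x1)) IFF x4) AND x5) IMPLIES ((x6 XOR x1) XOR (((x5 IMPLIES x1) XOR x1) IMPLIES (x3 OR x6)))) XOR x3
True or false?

x2 OR x1 = False OR True = True
x1 IFF (x2 OR x1) = True IFF True = True
(x1 IFF (x2 OR x1)) IFF x4 = True IFF True = True
((x1 IFF (x2 OR x1)) IFF x4) AND x5 = True AND True = True
x6 XOR x1 = False XOR True = True
x5 IMPLIES x1 = True IMPLIES True = True
(x5 IMPLIES x1) XOR x1 = True XOR True = False
x3 OR x6 = False OR False = False
((x5 IMPLIES x1) XOR x1) IMPLIES (x3 OR x6) = False IMPLIES False = True
(x6 XOR x1) XOR (((x5 IMPLIES x1) XOR x1) IMPLIES (x3 OR x6)) = True XOR True = False
(((x1 IFF (x2 OR x1)) IFF x4) AND x5) IMPLIES ((x6 XOR x1) XOR (((x5 IMPLIES x1) XOR x1) IMPLIES (x3 OR x6))) = True IMPLIES False = False
((((x1 IFF (x2 OR x1)) IFF x4) AND x5) IMPLIES ((x6 XOR x1) XOR (((x5 IMPLIES x1) XOR x1) IMPLIES (x3 OR x6)))) XOR x3 = False XOR False = False

False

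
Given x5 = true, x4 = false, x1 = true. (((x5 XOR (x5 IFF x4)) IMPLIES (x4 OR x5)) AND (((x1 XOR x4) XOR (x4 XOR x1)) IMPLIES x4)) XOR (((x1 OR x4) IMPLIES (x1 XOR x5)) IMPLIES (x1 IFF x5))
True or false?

x5 IFF x4 = true IFF false = false
x5 XOR (x5 IFF x4) = true XOR false = true
x4 OR x5 = false OR true = true
(x5 XOR (x5 IFF x4)) IMPLIES (x4 OR x5) = true IMPLIES true = true
x1 XOR x4 = true XOR false = true
x4 XOR x1 = false XOR true = true
(x1 XOR x4) XOR (x4 XOR x1) = true XOR true = false
((x1 XOR x4) XOR (x4 XOR x1)) IMPLIES x4 = false IMPLIES false = true
((x5 XOR (x5 IFF x4)) IMPLIES (x4 OR x5)) AND (((x1 XOR x4) XOR (x4 XOR x1)) IMPLIES x4) = true AND true = true
x1 OR x4 = true OR false = true
x1 XOR x5 = true XOR true = false
(x1 OR x4) IMPLIES (x1 XOR x5) = true IMPLIES false = false
x1 IFF x5 = true IFF true = true
((x1 OR x4) IMPLIES (x1 XOR x5)) IMPLIES (x1 IFF x5) = false IMPLIES true = true
(((x5 XOR (x5 IFF x4)) IMPLIES (x4 OR x5)) AND (((x1 XOR x4) XOR (x4 XOR x1)) IMPLIES x4)) XOR (((x1 OR x4) IMPLIES (x1 XOR x5)) IMPLIES (x1 IFF x5)) = true XOR true = false

false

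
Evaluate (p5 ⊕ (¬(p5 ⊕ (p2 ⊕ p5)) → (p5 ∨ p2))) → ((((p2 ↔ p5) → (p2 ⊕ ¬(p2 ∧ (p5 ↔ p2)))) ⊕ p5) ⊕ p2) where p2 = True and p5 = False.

False

p2 ⊕ p5 = True ⊕ False = True
p5 ⊕ (p2 ⊕ p5) = False ⊕ True = True
¬(p5 ⊕ (p2 ⊕ p5)) = ¬True = False
p5 ∨ p2 = False ∨ True = True
¬(p5 ⊕ (p2 ⊕ p5)) → (p5 ∨ p2) = False → True = True
p5 ⊕ (¬(p5 ⊕ (p2 ⊕ p5)) → (p5 ∨ p2)) = False ⊕ True = True
p2 ↔ p5 = True ↔ False = False
p5 ↔ p2 = False ↔ True = False
p2 ∧ (p5 ↔ p2) = True ∧ False = False
¬(p2 ∧ (p5 ↔ p2)) = ¬False = True
p2 ⊕ ¬(p2 ∧ (p5 ↔ p2)) = True ⊕ True = False
(p2 ↔ p5) → (p2 ⊕ ¬(p2 ∧ (p5 ↔ p2))) = False → False = True
((p2 ↔ p5) → (p2 ⊕ ¬(p2 ∧ (p5 ↔ p2)))) ⊕ p5 = True ⊕ False = True
(((p2 ↔ p5) → (p2 ⊕ ¬(p2 ∧ (p5 ↔ p2)))) ⊕ p5) ⊕ p2 = True ⊕ True = False
(p5 ⊕ (¬(p5 ⊕ (p2 ⊕ p5)) → (p5 ∨ p2))) → ((((p2 ↔ p5) → (p2 ⊕ ¬(p2 ∧ (p5 ↔ p2)))) ⊕ p5) ⊕ p2) = True → False = False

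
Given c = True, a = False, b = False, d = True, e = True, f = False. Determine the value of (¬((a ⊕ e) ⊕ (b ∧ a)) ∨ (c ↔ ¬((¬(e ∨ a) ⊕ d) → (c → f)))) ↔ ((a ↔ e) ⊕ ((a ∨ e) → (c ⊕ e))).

a ⊕ e = False ⊕ True = True
b ∧ a = False ∧ False = False
(a ⊕ e) ⊕ (b ∧ a) = True ⊕ False = True
¬((a ⊕ e) ⊕ (b ∧ a)) = ¬True = False
e ∨ a = True ∨ False = True
¬(e ∨ a) = ¬True = False
¬(e ∨ a) ⊕ d = False ⊕ True = True
c → f = True → False = False
(¬(e ∨ a) ⊕ d) → (c → f) = True → False = False
¬((¬(e ∨ a) ⊕ d) → (c → f)) = ¬False = True
c ↔ ¬((¬(e ∨ a) ⊕ d) → (c → f)) = True ↔ True = True
¬((a ⊕ e) ⊕ (b ∧ a)) ∨ (c ↔ ¬((¬(e ∨ a) ⊕ d) → (c → f))) = False ∨ True = True
a ↔ e = False ↔ True = False
a ∨ e = False ∨ True = True
c ⊕ e = True ⊕ True = False
(a ∨ e) → (c ⊕ e) = True → False = False
(a ↔ e) ⊕ ((a ∨ e) → (c ⊕ e)) = False ⊕ False = False
(¬((a ⊕ e) ⊕ (b ∧ a)) ∨ (c ↔ ¬((¬(e ∨ a) ⊕ d) → (c → f)))) ↔ ((a ↔ e) ⊕ ((a ∨ e) → (c ⊕ e))) = True ↔ False = False

False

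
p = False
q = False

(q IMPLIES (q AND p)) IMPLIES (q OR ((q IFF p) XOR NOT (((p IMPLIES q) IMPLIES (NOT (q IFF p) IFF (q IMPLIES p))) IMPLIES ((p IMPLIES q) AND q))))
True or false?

q AND p = False AND False = False
q IMPLIES (q AND p) = False IMPLIES False = True
q IFF p = False IFF False = True
p IMPLIES q = False IMPLIES False = True
q IFF p = False IFF False = True
NOT (q IFF p) = NOT True = False
q IMPLIES p = False IMPLIES False = True
NOT (q IFF p) IFF (q IMPLIES p) = False IFF True = False
(p IMPLIES q) IMPLIES (NOT (q IFF p) IFF (q IMPLIES p)) = True IMPLIES False = False
p IMPLIES q = False IMPLIES False = True
(p IMPLIES q) AND q = True AND False = False
((p IMPLIES q) IMPLIES (NOT (q IFF p) IFF (q IMPLIES p))) IMPLIES ((p IMPLIES q) AND q) = False IMPLIES False = True
NOT (((p IMPLIES q) IMPLIES (NOT (q IFF p) IFF (q IMPLIES p))) IMPLIES ((p IMPLIES q) AND q)) = NOT True = False
(q IFF p) XOR NOT (((p IMPLIES q) IMPLIES (NOT (q IFF p) IFF (q IMPLIES p))) IMPLIES ((p IMPLIES q) AND q)) = True XOR False = True
q OR ((q IFF p) XOR NOT (((p IMPLIES q) IMPLIES (NOT (q IFF p) IFF (q IMPLIES p))) IMPLIES ((p IMPLIES q) AND q))) = False OR True = True
(q IMPLIES (q AND p)) IMPLIES (q OR ((q IFF p) XOR NOT (((p IMPLIES q) IMPLIES (NOT (q IFF p) IFF (q IMPLIES p))) IMPLIES ((p IMPLIES q) AND q)))) = True IMPLIES True = True

True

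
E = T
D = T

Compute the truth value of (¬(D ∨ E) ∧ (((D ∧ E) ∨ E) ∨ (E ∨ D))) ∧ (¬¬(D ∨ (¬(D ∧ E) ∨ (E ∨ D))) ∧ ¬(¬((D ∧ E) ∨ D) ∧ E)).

D ∨ E = T ∨ T = T
¬(D ∨ E) = ¬T = F
D ∧ E = T ∧ T = T
(D ∧ E) ∨ E = T ∨ T = T
E ∨ D = T ∨ T = T
((D ∧ E) ∨ E) ∨ (E ∨ D) = T ∨ T = T
¬(D ∨ E) ∧ (((D ∧ E) ∨ E) ∨ (E ∨ D)) = F ∧ T = F
D ∧ E = T ∧ T = T
¬(D ∧ E) = ¬T = F
E ∨ D = T ∨ T = T
¬(D ∧ E) ∨ (E ∨ D) = F ∨ T = T
D ∨ (¬(D ∧ E) ∨ (E ∨ D)) = T ∨ T = T
¬(D ∨ (¬(D ∧ E) ∨ (E ∨ D))) = ¬T = F
¬¬(D ∨ (¬(D ∧ E) ∨ (E ∨ D))) = ¬F = T
D ∧ E = T ∧ T = T
(D ∧ E) ∨ D = T ∨ T = T
¬((D ∧ E) ∨ D) = ¬T = F
¬((D ∧ E) ∨ D) ∧ E = F ∧ T = F
¬(¬((D ∧ E) ∨ D) ∧ E) = ¬F = T
¬¬(D ∨ (¬(D ∧ E) ∨ (E ∨ D))) ∧ ¬(¬((D ∧ E) ∨ D) ∧ E) = T ∧ T = T
(¬(D ∨ E) ∧ (((D ∧ E) ∨ E) ∨ (E ∨ D))) ∧ (¬¬(D ∨ (¬(D ∧ E) ∨ (E ∨ D))) ∧ ¬(¬((D ∧ E) ∨ D) ∧ E)) = F ∧ T = F

F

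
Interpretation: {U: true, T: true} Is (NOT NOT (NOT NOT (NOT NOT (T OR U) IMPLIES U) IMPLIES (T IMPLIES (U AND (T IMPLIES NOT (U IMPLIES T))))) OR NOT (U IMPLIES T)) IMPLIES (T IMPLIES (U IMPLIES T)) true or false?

Substituting U=true, T=true:
T OR U = true OR true = true
NOT (T OR U) = NOT true = false
NOT NOT (T OR U) = NOT false = true
NOT NOT (T OR U) IMPLIES U = true IMPLIES true = true
NOT (NOT NOT (T OR U) IMPLIES U) = NOT true = false
NOT NOT (NOT NOT (T OR U) IMPLIES U) = NOT false = true
U IMPLIES T = true IMPLIES true = true
NOT (U IMPLIES T) = NOT true = false
T IMPLIES NOT (U IMPLIES T) = true IMPLIES false = false
U AND (T IMPLIES NOT (U IMPLIES T)) = true AND false = false
T IMPLIES (U AND (T IMPLIES NOT (U IMPLIES T))) = true IMPLIES false = false
NOT NOT (NOT NOT (T OR U) IMPLIES U) IMPLIES (T IMPLIES (U AND (T IMPLIES NOT (U IMPLIES T)))) = true IMPLIES false = false
NOT (NOT NOT (NOT NOT (T OR U) IMPLIES U) IMPLIES (T IMPLIES (U AND (T IMPLIES NOT (U IMPLIES T))))) = NOT false = true
NOT NOT (NOT NOT (NOT NOT (T OR U) IMPLIES U) IMPLIES (T IMPLIES (U AND (T IMPLIES NOT (U IMPLIES T))))) = NOT true = false
U IMPLIES T = true IMPLIES true = true
NOT (U IMPLIES T) = NOT true = false
NOT NOT (NOT NOT (NOT NOT (T OR U) IMPLIES U) IMPLIES (T IMPLIES (U AND (T IMPLIES NOT (U IMPLIES T))))) OR NOT (U IMPLIES T) = false OR false = false
U IMPLIES T = true IMPLIES true = true
T IMPLIES (U IMPLIES T) = true IMPLIES true = true
(NOT NOT (NOT NOT (NOT NOT (T OR U) IMPLIES U) IMPLIES (T IMPLIES (U AND (T IMPLIES NOT (U IMPLIES T))))) OR NOT (U IMPLIES T)) IMPLIES (T IMPLIES (U IMPLIES T)) = false IMPLIES true = true

true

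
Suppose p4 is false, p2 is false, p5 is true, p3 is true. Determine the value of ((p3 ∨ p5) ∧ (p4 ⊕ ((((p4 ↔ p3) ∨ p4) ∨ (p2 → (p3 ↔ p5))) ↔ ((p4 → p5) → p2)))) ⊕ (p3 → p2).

False

Substituting p4=False, p2=False, p5=True, p3=True:
p3 ∨ p5 = True ∨ True = True
p4 ↔ p3 = False ↔ True = False
(p4 ↔ p3) ∨ p4 = False ∨ False = False
p3 ↔ p5 = True ↔ True = True
p2 → (p3 ↔ p5) = False → True = True
((p4 ↔ p3) ∨ p4) ∨ (p2 → (p3 ↔ p5)) = False ∨ True = True
p4 → p5 = False → True = True
(p4 → p5) → p2 = True → False = False
(((p4 ↔ p3) ∨ p4) ∨ (p2 → (p3 ↔ p5))) ↔ ((p4 → p5) → p2) = True ↔ False = False
p4 ⊕ ((((p4 ↔ p3) ∨ p4) ∨ (p2 → (p3 ↔ p5))) ↔ ((p4 → p5) → p2)) = False ⊕ False = False
(p3 ∨ p5) ∧ (p4 ⊕ ((((p4 ↔ p3) ∨ p4) ∨ (p2 → (p3 ↔ p5))) ↔ ((p4 → p5) → p2))) = True ∧ False = False
p3 → p2 = True → False = False
((p3 ∨ p5) ∧ (p4 ⊕ ((((p4 ↔ p3) ∨ p4) ∨ (p2 → (p3 ↔ p5))) ↔ ((p4 → p5) → p2)))) ⊕ (p3 → p2) = False ⊕ False = False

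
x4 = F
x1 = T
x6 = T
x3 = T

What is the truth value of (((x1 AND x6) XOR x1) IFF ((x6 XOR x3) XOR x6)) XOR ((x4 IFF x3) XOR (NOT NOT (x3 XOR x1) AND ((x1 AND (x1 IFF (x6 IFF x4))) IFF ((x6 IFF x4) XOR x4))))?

F

x1 AND x6 = T AND T = T
(x1 AND x6) XOR x1 = T XOR T = F
x6 XOR x3 = T XOR T = F
(x6 XOR x3) XOR x6 = F XOR T = T
((x1 AND x6) XOR x1) IFF ((x6 XOR x3) XOR x6) = F IFF T = F
x4 IFF x3 = F IFF T = F
x3 XOR x1 = T XOR T = F
NOT (x3 XOR x1) = NOT F = T
NOT NOT (x3 XOR x1) = NOT T = F
x6 IFF x4 = T IFF F = F
x1 IFF (x6 IFF x4) = T IFF F = F
x1 AND (x1 IFF (x6 IFF x4)) = T AND F = F
x6 IFF x4 = T IFF F = F
(x6 IFF x4) XOR x4 = F XOR F = F
(x1 AND (x1 IFF (x6 IFF x4))) IFF ((x6 IFF x4) XOR x4) = F IFF F = T
NOT NOT (x3 XOR x1) AND ((x1 AND (x1 IFF (x6 IFF x4))) IFF ((x6 IFF x4) XOR x4)) = F AND T = F
(x4 IFF x3) XOR (NOT NOT (x3 XOR x1) AND ((x1 AND (x1 IFF (x6 IFF x4))) IFF ((x6 IFF x4) XOR x4))) = F XOR F = F
(((x1 AND x6) XOR x1) IFF ((x6 XOR x3) XOR x6)) XOR ((x4 IFF x3) XOR (NOT NOT (x3 XOR x1) AND ((x1 AND (x1 IFF (x6 IFF x4))) IFF ((x6 IFF x4) XOR x4)))) = F XOR F = F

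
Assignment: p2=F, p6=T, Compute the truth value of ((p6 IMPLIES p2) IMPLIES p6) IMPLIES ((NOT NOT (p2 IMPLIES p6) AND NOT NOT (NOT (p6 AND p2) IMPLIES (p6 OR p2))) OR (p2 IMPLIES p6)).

p6 IMPLIES p2 = T IMPLIES F = F
(p6 IMPLIES p2) IMPLIES p6 = F IMPLIES T = T
p2 IMPLIES p6 = F IMPLIES T = T
NOT (p2 IMPLIES p6) = NOT T = F
NOT NOT (p2 IMPLIES p6) = NOT F = T
p6 AND p2 = T AND F = F
NOT (p6 AND p2) = NOT F = T
p6 OR p2 = T OR F = T
NOT (p6 AND p2) IMPLIES (p6 OR p2) = T IMPLIES T = T
NOT (NOT (p6 AND p2) IMPLIES (p6 OR p2)) = NOT T = F
NOT NOT (NOT (p6 AND p2) IMPLIES (p6 OR p2)) = NOT F = T
NOT NOT (p2 IMPLIES p6) AND NOT NOT (NOT (p6 AND p2) IMPLIES (p6 OR p2)) = T AND T = T
p2 IMPLIES p6 = F IMPLIES T = T
(NOT NOT (p2 IMPLIES p6) AND NOT NOT (NOT (p6 AND p2) IMPLIES (p6 OR p2))) OR (p2 IMPLIES p6) = T OR T = T
((p6 IMPLIES p2) IMPLIES p6) IMPLIES ((NOT NOT (p2 IMPLIES p6) AND NOT NOT (NOT (p6 AND p2) IMPLIES (p6 OR p2))) OR (p2 IMPLIES p6)) = T IMPLIES T = T

T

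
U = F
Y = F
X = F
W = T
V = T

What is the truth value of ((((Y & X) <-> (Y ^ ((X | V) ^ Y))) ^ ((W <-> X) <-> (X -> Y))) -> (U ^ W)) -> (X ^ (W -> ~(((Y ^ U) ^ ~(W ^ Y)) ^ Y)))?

Y & X = F & F = F
X | V = F | T = T
(X | V) ^ Y = T ^ F = T
Y ^ ((X | V) ^ Y) = F ^ T = T
(Y & X) <-> (Y ^ ((X | V) ^ Y)) = F <-> T = F
W <-> X = T <-> F = F
X -> Y = F -> F = T
(W <-> X) <-> (X -> Y) = F <-> T = F
((Y & X) <-> (Y ^ ((X | V) ^ Y))) ^ ((W <-> X) <-> (X -> Y)) = F ^ F = F
U ^ W = F ^ T = T
(((Y & X) <-> (Y ^ ((X | V) ^ Y))) ^ ((W <-> X) <-> (X -> Y))) -> (U ^ W) = F -> T = T
Y ^ U = F ^ F = F
W ^ Y = T ^ F = T
~(W ^ Y) = ~T = F
(Y ^ U) ^ ~(W ^ Y) = F ^ F = F
((Y ^ U) ^ ~(W ^ Y)) ^ Y = F ^ F = F
~(((Y ^ U) ^ ~(W ^ Y)) ^ Y) = ~F = T
W -> ~(((Y ^ U) ^ ~(W ^ Y)) ^ Y) = T -> T = T
X ^ (W -> ~(((Y ^ U) ^ ~(W ^ Y)) ^ Y)) = F ^ T = T
((((Y & X) <-> (Y ^ ((X | V) ^ Y))) ^ ((W <-> X) <-> (X -> Y))) -> (U ^ W)) -> (X ^ (W -> ~(((Y ^ U) ^ ~(W ^ Y)) ^ Y))) = T -> T = T

T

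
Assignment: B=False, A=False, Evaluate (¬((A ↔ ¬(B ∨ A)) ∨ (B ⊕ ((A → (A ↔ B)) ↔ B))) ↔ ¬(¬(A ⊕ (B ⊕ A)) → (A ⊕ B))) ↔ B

Substituting B=False, A=False:
B ∨ A = False ∨ False = False
¬(B ∨ A) = ¬False = True
A ↔ ¬(B ∨ A) = False ↔ True = False
A ↔ B = False ↔ False = True
A → (A ↔ B) = False → True = True
(A → (A ↔ B)) ↔ B = True ↔ False = False
B ⊕ ((A → (A ↔ B)) ↔ B) = False ⊕ False = False
(A ↔ ¬(B ∨ A)) ∨ (B ⊕ ((A → (A ↔ B)) ↔ B)) = False ∨ False = False
¬((A ↔ ¬(B ∨ A)) ∨ (B ⊕ ((A → (A ↔ B)) ↔ B))) = ¬False = True
B ⊕ A = False ⊕ False = False
A ⊕ (B ⊕ A) = False ⊕ False = False
¬(A ⊕ (B ⊕ A)) = ¬False = True
A ⊕ B = False ⊕ False = False
¬(A ⊕ (B ⊕ A)) → (A ⊕ B) = True → False = False
¬(¬(A ⊕ (B ⊕ A)) → (A ⊕ B)) = ¬False = True
¬((A ↔ ¬(B ∨ A)) ∨ (B ⊕ ((A → (A ↔ B)) ↔ B))) ↔ ¬(¬(A ⊕ (B ⊕ A)) → (A ⊕ B)) = True ↔ True = True
(¬((A ↔ ¬(B ∨ A)) ∨ (B ⊕ ((A → (A ↔ B)) ↔ B))) ↔ ¬(¬(A ⊕ (B ⊕ A)) → (A ⊕ B))) ↔ B = True ↔ False = False

False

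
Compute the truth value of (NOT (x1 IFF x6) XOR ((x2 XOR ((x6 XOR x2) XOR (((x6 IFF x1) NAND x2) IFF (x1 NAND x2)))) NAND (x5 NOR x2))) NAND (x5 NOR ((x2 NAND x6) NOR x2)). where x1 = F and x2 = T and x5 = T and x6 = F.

T

x1 IFF x6 = F IFF F = T
NOT (x1 IFF x6) = NOT T = F
x6 XOR x2 = F XOR T = T
x6 IFF x1 = F IFF F = T
(x6 IFF x1) NAND x2 = T NAND T = F
x1 NAND x2 = F NAND T = T
((x6 IFF x1) NAND x2) IFF (x1 NAND x2) = F IFF T = F
(x6 XOR x2) XOR (((x6 IFF x1) NAND x2) IFF (x1 NAND x2)) = T XOR F = T
x2 XOR ((x6 XOR x2) XOR (((x6 IFF x1) NAND x2) IFF (x1 NAND x2))) = T XOR T = F
x5 NOR x2 = T NOR T = F
(x2 XOR ((x6 XOR x2) XOR (((x6 IFF x1) NAND x2) IFF (x1 NAND x2)))) NAND (x5 NOR x2) = F NAND F = T
NOT (x1 IFF x6) XOR ((x2 XOR ((x6 XOR x2) XOR (((x6 IFF x1) NAND x2) IFF (x1 NAND x2)))) NAND (x5 NOR x2)) = F XOR T = T
x2 NAND x6 = T NAND F = T
(x2 NAND x6) NOR x2 = T NOR T = F
x5 NOR ((x2 NAND x6) NOR x2) = T NOR F = F
(NOT (x1 IFF x6) XOR ((x2 XOR ((x6 XOR x2) XOR (((x6 IFF x1) NAND x2) IFF (x1 NAND x2)))) NAND (x5 NOR x2))) NAND (x5 NOR ((x2 NAND x6) NOR x2)) = T NAND F = T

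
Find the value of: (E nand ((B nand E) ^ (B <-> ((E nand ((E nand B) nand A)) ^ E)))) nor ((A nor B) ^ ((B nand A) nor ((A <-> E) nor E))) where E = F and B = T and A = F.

F

B nand E = T nand F = T
E nand B = F nand T = T
(E nand B) nand A = T nand F = T
E nand ((E nand B) nand A) = F nand T = T
(E nand ((E nand B) nand A)) ^ E = T ^ F = T
B <-> ((E nand ((E nand B) nand A)) ^ E) = T <-> T = T
(B nand E) ^ (B <-> ((E nand ((E nand B) nand A)) ^ E)) = T ^ T = F
E nand ((B nand E) ^ (B <-> ((E nand ((E nand B) nand A)) ^ E))) = F nand F = T
A nor B = F nor T = F
B nand A = T nand F = T
A <-> E = F <-> F = T
(A <-> E) nor E = T nor F = F
(B nand A) nor ((A <-> E) nor E) = T nor F = F
(A nor B) ^ ((B nand A) nor ((A <-> E) nor E)) = F ^ F = F
(E nand ((B nand E) ^ (B <-> ((E nand ((E nand B) nand A)) ^ E)))) nor ((A nor B) ^ ((B nand A) nor ((A <-> E) nor E))) = T nor F = F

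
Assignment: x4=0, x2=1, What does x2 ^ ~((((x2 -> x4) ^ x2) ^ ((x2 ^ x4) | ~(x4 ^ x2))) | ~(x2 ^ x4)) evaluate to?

0

x2 -> x4 = 1 -> 0 = 0
(x2 -> x4) ^ x2 = 0 ^ 1 = 1
x2 ^ x4 = 1 ^ 0 = 1
x4 ^ x2 = 0 ^ 1 = 1
~(x4 ^ x2) = ~1 = 0
(x2 ^ x4) | ~(x4 ^ x2) = 1 | 0 = 1
((x2 -> x4) ^ x2) ^ ((x2 ^ x4) | ~(x4 ^ x2)) = 1 ^ 1 = 0
x2 ^ x4 = 1 ^ 0 = 1
~(x2 ^ x4) = ~1 = 0
(((x2 -> x4) ^ x2) ^ ((x2 ^ x4) | ~(x4 ^ x2))) | ~(x2 ^ x4) = 0 | 0 = 0
~((((x2 -> x4) ^ x2) ^ ((x2 ^ x4) | ~(x4 ^ x2))) | ~(x2 ^ x4)) = ~0 = 1
x2 ^ ~((((x2 -> x4) ^ x2) ^ ((x2 ^ x4) | ~(x4 ^ x2))) | ~(x2 ^ x4)) = 1 ^ 1 = 0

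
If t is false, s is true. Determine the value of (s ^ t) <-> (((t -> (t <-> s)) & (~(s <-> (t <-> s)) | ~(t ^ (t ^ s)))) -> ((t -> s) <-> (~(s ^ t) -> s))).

T

s ^ t = T ^ F = T
t <-> s = F <-> T = F
t -> (t <-> s) = F -> F = T
t <-> s = F <-> T = F
s <-> (t <-> s) = T <-> F = F
~(s <-> (t <-> s)) = ~F = T
t ^ s = F ^ T = T
t ^ (t ^ s) = F ^ T = T
~(t ^ (t ^ s)) = ~T = F
~(s <-> (t <-> s)) | ~(t ^ (t ^ s)) = T | F = T
(t -> (t <-> s)) & (~(s <-> (t <-> s)) | ~(t ^ (t ^ s))) = T & T = T
t -> s = F -> T = T
s ^ t = T ^ F = T
~(s ^ t) = ~T = F
~(s ^ t) -> s = F -> T = T
(t -> s) <-> (~(s ^ t) -> s) = T <-> T = T
((t -> (t <-> s)) & (~(s <-> (t <-> s)) | ~(t ^ (t ^ s)))) -> ((t -> s) <-> (~(s ^ t) -> s)) = T -> T = T
(s ^ t) <-> (((t -> (t <-> s)) & (~(s <-> (t <-> s)) | ~(t ^ (t ^ s)))) -> ((t -> s) <-> (~(s ^ t) -> s))) = T <-> T = T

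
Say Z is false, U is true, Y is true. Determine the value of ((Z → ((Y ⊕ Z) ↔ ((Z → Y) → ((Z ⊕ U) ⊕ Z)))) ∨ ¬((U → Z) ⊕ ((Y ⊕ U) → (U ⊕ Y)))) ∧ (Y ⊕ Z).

True

Y ⊕ Z = True ⊕ False = True
Z → Y = False → True = True
Z ⊕ U = False ⊕ True = True
(Z ⊕ U) ⊕ Z = True ⊕ False = True
(Z → Y) → ((Z ⊕ U) ⊕ Z) = True → True = True
(Y ⊕ Z) ↔ ((Z → Y) → ((Z ⊕ U) ⊕ Z)) = True ↔ True = True
Z → ((Y ⊕ Z) ↔ ((Z → Y) → ((Z ⊕ U) ⊕ Z))) = False → True = True
U → Z = True → False = False
Y ⊕ U = True ⊕ True = False
U ⊕ Y = True ⊕ True = False
(Y ⊕ U) → (U ⊕ Y) = False → False = True
(U → Z) ⊕ ((Y ⊕ U) → (U ⊕ Y)) = False ⊕ True = True
¬((U → Z) ⊕ ((Y ⊕ U) → (U ⊕ Y))) = ¬True = False
(Z → ((Y ⊕ Z) ↔ ((Z → Y) → ((Z ⊕ U) ⊕ Z)))) ∨ ¬((U → Z) ⊕ ((Y ⊕ U) → (U ⊕ Y))) = True ∨ False = True
Y ⊕ Z = True ⊕ False = True
((Z → ((Y ⊕ Z) ↔ ((Z → Y) → ((Z ⊕ U) ⊕ Z)))) ∨ ¬((U → Z) ⊕ ((Y ⊕ U) → (U ⊕ Y)))) ∧ (Y ⊕ Z) = True ∧ True = True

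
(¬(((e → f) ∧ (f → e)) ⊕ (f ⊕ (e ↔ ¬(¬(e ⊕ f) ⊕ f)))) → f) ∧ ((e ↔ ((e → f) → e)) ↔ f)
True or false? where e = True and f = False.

e → f = True → False = False
f → e = False → True = True
(e → f) ∧ (f → e) = False ∧ True = False
e ⊕ f = True ⊕ False = True
¬(e ⊕ f) = ¬True = False
¬(e ⊕ f) ⊕ f = False ⊕ False = False
¬(¬(e ⊕ f) ⊕ f) = ¬False = True
e ↔ ¬(¬(e ⊕ f) ⊕ f) = True ↔ True = True
f ⊕ (e ↔ ¬(¬(e ⊕ f) ⊕ f)) = False ⊕ True = True
((e → f) ∧ (f → e)) ⊕ (f ⊕ (e ↔ ¬(¬(e ⊕ f) ⊕ f))) = False ⊕ True = True
¬(((e → f) ∧ (f → e)) ⊕ (f ⊕ (e ↔ ¬(¬(e ⊕ f) ⊕ f)))) = ¬True = False
¬(((e → f) ∧ (f → e)) ⊕ (f ⊕ (e ↔ ¬(¬(e ⊕ f) ⊕ f)))) → f = False → False = True
e → f = True → False = False
(e → f) → e = False → True = True
e ↔ ((e → f) → e) = True ↔ True = True
(e ↔ ((e → f) → e)) ↔ f = True ↔ False = False
(¬(((e → f) ∧ (f → e)) ⊕ (f ⊕ (e ↔ ¬(¬(e ⊕ f) ⊕ f)))) → f) ∧ ((e ↔ ((e → f) → e)) ↔ f) = True ∧ False = False

False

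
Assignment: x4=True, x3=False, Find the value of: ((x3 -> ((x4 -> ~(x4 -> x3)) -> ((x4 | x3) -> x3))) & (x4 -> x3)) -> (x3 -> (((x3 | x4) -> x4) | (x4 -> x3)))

True

x4 -> x3 = True -> False = False
~(x4 -> x3) = ~False = True
x4 -> ~(x4 -> x3) = True -> True = True
x4 | x3 = True | False = True
(x4 | x3) -> x3 = True -> False = False
(x4 -> ~(x4 -> x3)) -> ((x4 | x3) -> x3) = True -> False = False
x3 -> ((x4 -> ~(x4 -> x3)) -> ((x4 | x3) -> x3)) = False -> False = True
x4 -> x3 = True -> False = False
(x3 -> ((x4 -> ~(x4 -> x3)) -> ((x4 | x3) -> x3))) & (x4 -> x3) = True & False = False
x3 | x4 = False | True = True
(x3 | x4) -> x4 = True -> True = True
x4 -> x3 = True -> False = False
((x3 | x4) -> x4) | (x4 -> x3) = True | False = True
x3 -> (((x3 | x4) -> x4) | (x4 -> x3)) = False -> True = True
((x3 -> ((x4 -> ~(x4 -> x3)) -> ((x4 | x3) -> x3))) & (x4 -> x3)) -> (x3 -> (((x3 | x4) -> x4) | (x4 -> x3))) = False -> True = True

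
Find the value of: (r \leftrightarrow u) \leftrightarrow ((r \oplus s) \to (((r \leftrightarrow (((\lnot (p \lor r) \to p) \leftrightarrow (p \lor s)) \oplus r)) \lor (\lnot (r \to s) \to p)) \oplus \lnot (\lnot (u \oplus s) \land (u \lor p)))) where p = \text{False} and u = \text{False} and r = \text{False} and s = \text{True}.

\text{False}

r \leftrightarrow u = \text{False} \leftrightarrow \text{False} = \text{True}
r \oplus s = \text{False} \oplus \text{True} = \text{True}
p \lor r = \text{False} \lor \text{False} = \text{False}
\lnot (p \lor r) = \lnot \text{False} = \text{True}
\lnot (p \lor r) \to p = \text{True} \to \text{False} = \text{False}
p \lor s = \text{False} \lor \text{True} = \text{True}
(\lnot (p \lor r) \to p) \leftrightarrow (p \lor s) = \text{False} \leftrightarrow \text{True} = \text{False}
((\lnot (p \lor r) \to p) \leftrightarrow (p \lor s)) \oplus r = \text{False} \oplus \text{False} = \text{False}
r \leftrightarrow (((\lnot (p \lor r) \to p) \leftrightarrow (p \lor s)) \oplus r) = \text{False} \leftrightarrow \text{False} = \text{True}
r \to s = \text{False} \to \text{True} = \text{True}
\lnot (r \to s) = \lnot \text{True} = \text{False}
\lnot (r \to s) \to p = \text{False} \to \text{False} = \text{True}
(r \leftrightarrow (((\lnot (p \lor r) \to p) \leftrightarrow (p \lor s)) \oplus r)) \lor (\lnot (r \to s) \to p) = \text{True} \lor \text{True} = \text{True}
u \oplus s = \text{False} \oplus \text{True} = \text{True}
\lnot (u \oplus s) = \lnot \text{True} = \text{False}
u \lor p = \text{False} \lor \text{False} = \text{False}
\lnot (u \oplus s) \land (u \lor p) = \text{False} \land \text{False} = \text{False}
\lnot (\lnot (u \oplus s) \land (u \lor p)) = \lnot \text{False} = \text{True}
((r \leftrightarrow (((\lnot (p \lor r) \to p) \leftrightarrow (p \lor s)) \oplus r)) \lor (\lnot (r \to s) \to p)) \oplus \lnot (\lnot (u \oplus s) \land (u \lor p)) = \text{True} \oplus \text{True} = \text{False}
(r \oplus s) \to (((r \leftrightarrow (((\lnot (p \lor r) \to p) \leftrightarrow (p \lor s)) \oplus r)) \lor (\lnot (r \to s) \to p)) \oplus \lnot (\lnot (u \oplus s) \land (u \lor p))) = \text{True} \to \text{False} = \text{False}
(r \leftrightarrow u) \leftrightarrow ((r \oplus s) \to (((r \leftrightarrow (((\lnot (p \lor r) \to p) \leftrightarrow (p \lor s)) \oplus r)) \lor (\lnot (r \to s) \to p)) \oplus \lnot (\lnot (u \oplus s) \land (u \lor p)))) = \text{True} \leftrightarrow \text{False} = \text{False}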